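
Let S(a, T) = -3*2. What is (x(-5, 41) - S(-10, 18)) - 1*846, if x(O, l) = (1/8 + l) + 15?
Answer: -6271/8 ≈ -783.88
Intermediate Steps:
x(O, l) = 121/8 + l (x(O, l) = (⅛ + l) + 15 = 121/8 + l)
S(a, T) = -6
(x(-5, 41) - S(-10, 18)) - 1*846 = ((121/8 + 41) - 1*(-6)) - 1*846 = (449/8 + 6) - 846 = 497/8 - 846 = -6271/8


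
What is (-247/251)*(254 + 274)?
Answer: -130416/251 ≈ -519.59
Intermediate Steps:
(-247/251)*(254 + 274) = -247*1/251*528 = -247/251*528 = -130416/251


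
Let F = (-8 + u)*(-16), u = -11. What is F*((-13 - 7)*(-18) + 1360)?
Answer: 522880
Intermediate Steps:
F = 304 (F = (-8 - 11)*(-16) = -19*(-16) = 304)
F*((-13 - 7)*(-18) + 1360) = 304*((-13 - 7)*(-18) + 1360) = 304*(-20*(-18) + 1360) = 304*(360 + 1360) = 304*1720 = 522880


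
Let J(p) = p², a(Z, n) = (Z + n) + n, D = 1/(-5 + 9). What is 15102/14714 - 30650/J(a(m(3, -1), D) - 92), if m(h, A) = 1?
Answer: -654589889/241022677 ≈ -2.7159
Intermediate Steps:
D = ¼ (D = 1/4 = ¼ ≈ 0.25000)
a(Z, n) = Z + 2*n
15102/14714 - 30650/J(a(m(3, -1), D) - 92) = 15102/14714 - 30650/((1 + 2*(¼)) - 92)² = 15102*(1/14714) - 30650/((1 + ½) - 92)² = 7551/7357 - 30650/(3/2 - 92)² = 7551/7357 - 30650/((-181/2)²) = 7551/7357 - 30650/32761/4 = 7551/7357 - 30650*4/32761 = 7551/7357 - 122600/32761 = -654589889/241022677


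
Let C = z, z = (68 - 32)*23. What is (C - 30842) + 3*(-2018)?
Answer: -36068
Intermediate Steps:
z = 828 (z = 36*23 = 828)
C = 828
(C - 30842) + 3*(-2018) = (828 - 30842) + 3*(-2018) = -30014 - 6054 = -36068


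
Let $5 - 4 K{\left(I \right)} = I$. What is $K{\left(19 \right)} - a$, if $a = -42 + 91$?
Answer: $- \frac{105}{2} \approx -52.5$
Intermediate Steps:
$a = 49$
$K{\left(I \right)} = \frac{5}{4} - \frac{I}{4}$
$K{\left(19 \right)} - a = \left(\frac{5}{4} - \frac{19}{4}\right) - 49 = - \frac{7}{2} - 49 = - \frac{105}{2}$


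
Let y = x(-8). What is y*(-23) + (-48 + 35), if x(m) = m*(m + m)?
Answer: -2957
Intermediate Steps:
x(m) = 2*m**2 (x(m) = m*(2*m) = 2*m**2)
y = 128 (y = 2*(-8)**2 = 2*64 = 128)
y*(-23) + (-48 + 35) = 128*(-23) + (-48 + 35) = -2944 - 13 = -2957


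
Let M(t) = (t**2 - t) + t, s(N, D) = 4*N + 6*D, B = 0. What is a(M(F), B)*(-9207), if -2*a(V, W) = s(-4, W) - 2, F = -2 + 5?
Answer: -82863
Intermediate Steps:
F = 3
M(t) = t**2
a(V, W) = 9 - 3*W (a(V, W) = -((4*(-4) + 6*W) - 2)/2 = -((-16 + 6*W) - 2)/2 = -(-18 + 6*W)/2 = 9 - 3*W)
a(M(F), B)*(-9207) = (9 - 3*0)*(-9207) = (9 + 0)*(-9207) = 9*(-9207) = -82863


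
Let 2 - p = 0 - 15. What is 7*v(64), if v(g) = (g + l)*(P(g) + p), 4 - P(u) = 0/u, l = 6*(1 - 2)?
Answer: 8526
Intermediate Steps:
l = -6 (l = 6*(-1) = -6)
P(u) = 4 (P(u) = 4 - 0/u = 4 - 1*0 = 4 + 0 = 4)
p = 17 (p = 2 - (0 - 15) = 2 - 1*(-15) = 2 + 15 = 17)
v(g) = -126 + 21*g (v(g) = (g - 6)*(4 + 17) = (-6 + g)*21 = -126 + 21*g)
7*v(64) = 7*(-126 + 21*64) = 7*(-126 + 1344) = 7*1218 = 8526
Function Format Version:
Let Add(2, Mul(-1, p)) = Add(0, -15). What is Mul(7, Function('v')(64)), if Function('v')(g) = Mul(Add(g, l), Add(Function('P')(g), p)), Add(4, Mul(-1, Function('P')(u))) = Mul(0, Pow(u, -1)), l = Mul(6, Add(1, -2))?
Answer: 8526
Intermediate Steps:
l = -6 (l = Mul(6, -1) = -6)
Function('P')(u) = 4 (Function('P')(u) = Add(4, Mul(-1, Mul(0, Pow(u, -1)))) = Add(4, Mul(-1, 0)) = Add(4, 0) = 4)
p = 17 (p = Add(2, Mul(-1, Add(0, -15))) = Add(2, Mul(-1, -15)) = Add(2, 15) = 17)
Function('v')(g) = Add(-126, Mul(21, g)) (Function('v')(g) = Mul(Add(g, -6), Add(4, 17)) = Mul(Add(-6, g), 21) = Add(-126, Mul(21, g)))
Mul(7, Function('v')(64)) = Mul(7, Add(-126, Mul(21, 64))) = Mul(7, Add(-126, 1344)) = Mul(7, 1218) = 8526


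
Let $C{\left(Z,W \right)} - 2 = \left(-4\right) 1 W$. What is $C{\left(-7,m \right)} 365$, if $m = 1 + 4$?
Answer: $-6570$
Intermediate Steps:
$m = 5$
$C{\left(Z,W \right)} = 2 - 4 W$ ($C{\left(Z,W \right)} = 2 + \left(-4\right) 1 W = 2 - 4 W$)
$C{\left(-7,m \right)} 365 = \left(2 - 20\right) 365 = \left(-18\right) 365 = -6570$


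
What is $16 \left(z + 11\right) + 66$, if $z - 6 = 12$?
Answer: $530$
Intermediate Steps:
$z = 18$ ($z = 6 + 12 = 18$)
$16 \left(z + 11\right) + 66 = 16 \left(18 + 11\right) + 66 = 16 \cdot 29 + 66 = 464 + 66 = 530$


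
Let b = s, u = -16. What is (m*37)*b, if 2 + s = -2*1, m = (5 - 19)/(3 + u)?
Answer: -2072/13 ≈ -159.38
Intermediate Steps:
m = 14/13 (m = (5 - 19)/(3 - 16) = -14/(-13) = -14*(-1/13) = 14/13 ≈ 1.0769)
s = -4 (s = -2 - 2*1 = -2 - 2 = -4)
b = -4
(m*37)*b = ((14/13)*37)*(-4) = (518/13)*(-4) = -2072/13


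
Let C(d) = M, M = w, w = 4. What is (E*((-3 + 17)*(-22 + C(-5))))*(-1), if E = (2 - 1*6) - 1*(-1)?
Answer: -756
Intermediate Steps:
M = 4
C(d) = 4
E = -3 (E = (2 - 6) + 1 = -4 + 1 = -3)
(E*((-3 + 17)*(-22 + C(-5))))*(-1) = -3*(-3 + 17)*(-22 + 4)*(-1) = -42*(-18)*(-1) = -3*(-252)*(-1) = 756*(-1) = -756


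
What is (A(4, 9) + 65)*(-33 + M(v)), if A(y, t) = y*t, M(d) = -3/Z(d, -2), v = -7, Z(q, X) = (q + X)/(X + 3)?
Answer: -9898/3 ≈ -3299.3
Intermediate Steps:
Z(q, X) = (X + q)/(3 + X)
M(d) = -3/(-2 + d) (M(d) = -3*(3 - 2)/(-2 + d) = -3/(-2 + d))
A(y, t) = t*y
(A(4, 9) + 65)*(-33 + M(v)) = (9*4 + 65)*(-33 - 3/(-2 - 7)) = (36 + 65)*(-33 - 3/(-9)) = 101*(-33 - 3*(-⅑)) = 101*(-33 + ⅓) = 101*(-98/3) = -9898/3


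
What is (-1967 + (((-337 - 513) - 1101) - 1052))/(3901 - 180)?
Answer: -4970/3721 ≈ -1.3357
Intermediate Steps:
(-1967 + (((-337 - 513) - 1101) - 1052))/(3901 - 180) = (-1967 + ((-850 - 1101) - 1052))/3721 = (-1967 + (-1951 - 1052))*(1/3721) = (-1967 - 3003)*(1/3721) = -4970*1/3721 = -4970/3721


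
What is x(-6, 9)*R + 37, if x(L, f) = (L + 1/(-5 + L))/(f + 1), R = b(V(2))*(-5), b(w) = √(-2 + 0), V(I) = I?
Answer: 37 + 67*I*√2/22 ≈ 37.0 + 4.3069*I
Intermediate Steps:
b(w) = I*√2 (b(w) = √(-2) = I*√2)
R = -5*I*√2 (R = (I*√2)*(-5) = -5*I*√2 ≈ -7.0711*I)
x(L, f) = (L + 1/(-5 + L))/(1 + f)
x(-6, 9)*R + 37 = ((1 + (-6)² - 5*(-6))/(-5 - 6 - 5*9 - 6*9))*(-5*I*√2) + 37 = ((1 + 36 + 30)/(-5 - 6 - 45 - 54))*(-5*I*√2) + 37 = (67/(-110))*(-5*I*√2) + 37 = (-1/110*67)*(-5*I*√2) + 37 = -(-67)*I*√2/22 + 37 = 67*I*√2/22 + 37 = 37 + 67*I*√2/22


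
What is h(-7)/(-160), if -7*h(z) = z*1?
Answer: -1/160 ≈ -0.0062500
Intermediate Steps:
h(z) = -z/7
h(-7)/(-160) = -⅐*(-7)/(-160) = 1*(-1/160) = -1/160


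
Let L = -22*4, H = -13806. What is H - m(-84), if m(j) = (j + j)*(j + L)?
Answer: -42702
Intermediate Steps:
L = -88
m(j) = 2*j*(-88 + j) (m(j) = (j + j)*(j - 88) = (2*j)*(-88 + j) = 2*j*(-88 + j))
H - m(-84) = -13806 - 2*(-84)*(-88 - 84) = -13806 - 2*(-84)*(-172) = -13806 - 1*28896 = -13806 - 28896 = -42702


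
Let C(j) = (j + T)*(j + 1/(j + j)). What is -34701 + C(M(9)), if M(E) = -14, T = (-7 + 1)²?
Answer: -490137/14 ≈ -35010.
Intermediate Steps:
T = 36 (T = (-6)² = 36)
C(j) = (36 + j)*(j + 1/(2*j)) (C(j) = (j + 36)*(j + 1/(j + j)) = (36 + j)*(j + 1/(2*j)))
-34701 + C(M(9)) = -34701 + (½ + (-14)² + 18/(-14) + 36*(-14)) = -34701 + (½ + 196 + 18*(-1/14) - 504) = -34701 + (½ + 196 - 9/7 - 504) = -34701 - 4323/14 = -490137/14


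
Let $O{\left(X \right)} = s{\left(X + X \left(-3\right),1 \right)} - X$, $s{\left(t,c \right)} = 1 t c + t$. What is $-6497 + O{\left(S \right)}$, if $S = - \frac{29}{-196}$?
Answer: $- \frac{1273557}{196} \approx -6497.7$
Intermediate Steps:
$s{\left(t,c \right)} = t + c t$ ($s{\left(t,c \right)} = t c + t = c t + t = t + c t$)
$S = \frac{29}{196}$ ($S = \left(-29\right) \left(- \frac{1}{196}\right) = \frac{29}{196} \approx 0.14796$)
$O{\left(X \right)} = - 5 X$ ($O{\left(X \right)} = \left(X + X \left(-3\right)\right) \left(1 + 1\right) - X = \left(X - 3 X\right) 2 - X = - 2 X 2 - X = - 4 X - X = - 5 X$)
$-6497 + O{\left(S \right)} = -6497 - \frac{145}{196} = - \frac{1273557}{196}$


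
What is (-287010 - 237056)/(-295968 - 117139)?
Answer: 524066/413107 ≈ 1.2686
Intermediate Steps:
(-287010 - 237056)/(-295968 - 117139) = -524066/(-413107) = -524066*(-1/413107) = 524066/413107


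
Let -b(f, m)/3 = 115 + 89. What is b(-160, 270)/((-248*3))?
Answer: 51/62 ≈ 0.82258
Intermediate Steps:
b(f, m) = -612 (b(f, m) = -3*(115 + 89) = -3*204 = -612)
b(-160, 270)/((-248*3)) = -612/((-248*3)) = -612/(-744) = -612*(-1/744) = 51/62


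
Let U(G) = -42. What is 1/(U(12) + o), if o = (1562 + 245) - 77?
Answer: 1/1688 ≈ 0.00059242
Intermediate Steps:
o = 1730 (o = 1807 - 77 = 1730)
1/(U(12) + o) = 1/(-42 + 1730) = 1/1688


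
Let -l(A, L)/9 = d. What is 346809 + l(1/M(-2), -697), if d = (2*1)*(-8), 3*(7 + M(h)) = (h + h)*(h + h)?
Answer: 346953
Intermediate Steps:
M(h) = -7 + 4*h²/3 (M(h) = -7 + ((h + h)*(h + h))/3 = -7 + ((2*h)*(2*h))/3 = -7 + (4*h²)/3 = -7 + 4*h²/3)
d = -16 (d = 2*(-8) = -16)
l(A, L) = 144 (l(A, L) = -9*(-16) = 144)
346809 + l(1/M(-2), -697) = 346809 + 144 = 346953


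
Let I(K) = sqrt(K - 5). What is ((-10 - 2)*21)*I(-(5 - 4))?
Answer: -252*I*sqrt(6) ≈ -617.27*I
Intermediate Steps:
I(K) = sqrt(-5 + K)
((-10 - 2)*21)*I(-(5 - 4)) = ((-10 - 2)*21)*sqrt(-5 - (5 - 4)) = (-12*21)*sqrt(-5 - 1*1) = -252*sqrt(-5 - 1) = -252*I*sqrt(6)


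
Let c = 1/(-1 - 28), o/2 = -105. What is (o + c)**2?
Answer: 37100281/841 ≈ 44115.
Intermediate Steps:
o = -210 (o = 2*(-105) = -210)
c = -1/29 (c = 1/(-29) = -1/29 ≈ -0.034483)
(o + c)**2 = (-210 - 1/29)**2 = (-6091/29)**2 = 37100281/841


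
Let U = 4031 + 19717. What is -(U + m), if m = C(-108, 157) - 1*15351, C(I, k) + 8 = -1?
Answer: -8388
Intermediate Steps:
C(I, k) = -9 (C(I, k) = -8 - 1 = -9)
U = 23748
m = -15360 (m = -9 - 1*15351 = -9 - 15351 = -15360)
-(U + m) = -(23748 - 15360) = -1*8388 = -8388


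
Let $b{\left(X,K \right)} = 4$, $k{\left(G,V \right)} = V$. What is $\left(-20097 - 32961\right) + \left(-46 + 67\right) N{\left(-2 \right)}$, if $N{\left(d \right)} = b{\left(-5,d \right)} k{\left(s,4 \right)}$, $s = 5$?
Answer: $-52722$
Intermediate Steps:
$N{\left(d \right)} = 16$ ($N{\left(d \right)} = 4 \cdot 4 = 16$)
$\left(-20097 - 32961\right) + \left(-46 + 67\right) N{\left(-2 \right)} = \left(-20097 - 32961\right) + \left(-46 + 67\right) 16 = -53058 + 21 \cdot 16 = -53058 + 336 = -52722$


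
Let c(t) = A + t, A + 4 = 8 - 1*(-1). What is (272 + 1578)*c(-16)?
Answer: -20350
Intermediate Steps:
A = 5 (A = -4 + (8 - 1*(-1)) = -4 + (8 + 1) = -4 + 9 = 5)
c(t) = 5 + t
(272 + 1578)*c(-16) = (272 + 1578)*(5 - 16) = 1850*(-11) = -20350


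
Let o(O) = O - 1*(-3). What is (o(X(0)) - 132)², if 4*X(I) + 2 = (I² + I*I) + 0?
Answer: 67081/4 ≈ 16770.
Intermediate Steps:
X(I) = -½ + I²/2 (X(I) = -½ + ((I² + I*I) + 0)/4 = -½ + ((I² + I²) + 0)/4 = -½ + (2*I² + 0)/4 = -½ + (2*I²)/4 = -½ + I²/2)
o(O) = 3 + O (o(O) = O + 3 = 3 + O)
(o(X(0)) - 132)² = ((3 + (-½ + (½)*0²)) - 132)² = ((3 + (-½ + (½)*0)) - 132)² = ((3 + (-½ + 0)) - 132)² = ((3 - ½) - 132)² = (5/2 - 132)² = (-259/2)² = 67081/4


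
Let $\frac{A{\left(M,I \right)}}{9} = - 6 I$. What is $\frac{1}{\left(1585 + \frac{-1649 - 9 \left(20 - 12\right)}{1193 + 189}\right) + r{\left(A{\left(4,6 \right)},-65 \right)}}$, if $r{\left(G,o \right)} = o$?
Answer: $\frac{1382}{2098919} \approx 0.00065843$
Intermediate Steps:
$A{\left(M,I \right)} = - 54 I$ ($A{\left(M,I \right)} = 9 \left(- 6 I\right) = - 54 I$)
$\frac{1}{\left(1585 + \frac{-1649 - 9 \left(20 - 12\right)}{1193 + 189}\right) + r{\left(A{\left(4,6 \right)},-65 \right)}} = \frac{1}{\left(1585 + \frac{-1649 - 9 \left(20 - 12\right)}{1193 + 189}\right) - 65} = \frac{1}{\left(1585 + \frac{-1649 - 72}{1382}\right) - 65} = \frac{1}{\left(1585 + \left(-1649 - 72\right) \frac{1}{1382}\right) - 65} = \frac{1}{\left(1585 - \frac{1721}{1382}\right) - 65} = \frac{1}{\frac{2188749}{1382} - 65} = \frac{1}{\frac{2098919}{1382}} = \frac{1382}{2098919}$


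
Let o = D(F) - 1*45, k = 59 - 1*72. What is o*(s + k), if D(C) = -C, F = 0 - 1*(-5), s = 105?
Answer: -4600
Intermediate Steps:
F = 5 (F = 0 + 5 = 5)
k = -13 (k = 59 - 72 = -13)
o = -50 (o = -1*5 - 1*45 = -5 - 45 = -50)
o*(s + k) = -50*(105 - 13) = -50*92 = -4600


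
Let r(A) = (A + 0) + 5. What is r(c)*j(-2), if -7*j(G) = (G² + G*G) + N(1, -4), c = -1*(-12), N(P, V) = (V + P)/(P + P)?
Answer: -221/14 ≈ -15.786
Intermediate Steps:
N(P, V) = (P + V)/(2*P) (N(P, V) = (P + V)/((2*P)) = (P + V)*(1/(2*P)) = (P + V)/(2*P))
c = 12
r(A) = 5 + A (r(A) = A + 5 = 5 + A)
j(G) = 3/14 - 2*G²/7 (j(G) = -((G² + G*G) + (½)*(1 - 4)/1)/7 = -((G² + G²) + (½)*1*(-3))/7 = -(2*G² - 3/2)/7 = -(-3/2 + 2*G²)/7 = 3/14 - 2*G²/7)
r(c)*j(-2) = (5 + 12)*(3/14 - 2/7*(-2)²) = 17*(3/14 - 2/7*4) = 17*(3/14 - 8/7) = 17*(-13/14) = -221/14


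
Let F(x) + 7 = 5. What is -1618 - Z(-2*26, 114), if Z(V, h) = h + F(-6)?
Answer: -1730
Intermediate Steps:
F(x) = -2 (F(x) = -7 + 5 = -2)
Z(V, h) = -2 + h (Z(V, h) = h - 2 = -2 + h)
-1618 - Z(-2*26, 114) = -1618 - (-2 + 114) = -1618 - 1*112 = -1618 - 112 = -1730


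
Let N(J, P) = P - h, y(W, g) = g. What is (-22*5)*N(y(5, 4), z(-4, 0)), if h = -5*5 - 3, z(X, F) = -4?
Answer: -2640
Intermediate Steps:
h = -28 (h = -25 - 3 = -28)
N(J, P) = 28 + P (N(J, P) = P - 1*(-28) = P + 28 = 28 + P)
(-22*5)*N(y(5, 4), z(-4, 0)) = (-22*5)*(28 - 4) = -110*24 = -2640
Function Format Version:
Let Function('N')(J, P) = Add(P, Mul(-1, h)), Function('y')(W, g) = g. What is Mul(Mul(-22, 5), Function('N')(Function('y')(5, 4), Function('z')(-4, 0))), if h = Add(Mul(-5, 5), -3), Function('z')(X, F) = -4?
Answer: -2640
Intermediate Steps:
h = -28 (h = Add(-25, -3) = -28)
Function('N')(J, P) = Add(28, P) (Function('N')(J, P) = Add(P, Mul(-1, -28)) = Add(P, 28) = Add(28, P))
Mul(Mul(-22, 5), Function('N')(Function('y')(5, 4), Function('z')(-4, 0))) = Mul(Mul(-22, 5), Add(28, -4)) = Mul(-110, 24) = -2640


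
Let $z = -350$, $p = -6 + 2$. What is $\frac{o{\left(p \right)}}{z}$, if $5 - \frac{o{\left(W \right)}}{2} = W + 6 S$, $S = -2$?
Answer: $- \frac{3}{25} \approx -0.12$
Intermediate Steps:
$p = -4$
$o{\left(W \right)} = 34 - 2 W$ ($o{\left(W \right)} = 10 - 2 \left(W + 6 \left(-2\right)\right) = 10 - 2 \left(W - 12\right) = 10 - 2 \left(-12 + W\right) = 10 - \left(-24 + 2 W\right) = 34 - 2 W$)
$\frac{o{\left(p \right)}}{z} = \frac{34 - -8}{-350} = \left(34 + 8\right) \left(- \frac{1}{350}\right) = 42 \left(- \frac{1}{350}\right) = - \frac{3}{25}$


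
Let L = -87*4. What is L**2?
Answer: 121104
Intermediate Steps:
L = -348 (L = -29*12 = -348)
L**2 = (-348)**2 = 121104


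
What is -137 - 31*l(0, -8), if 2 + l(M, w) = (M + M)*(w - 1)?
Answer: -75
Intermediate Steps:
l(M, w) = -2 + 2*M*(-1 + w) (l(M, w) = -2 + (M + M)*(w - 1) = -2 + (2*M)*(-1 + w) = -2 + 2*M*(-1 + w))
-137 - 31*l(0, -8) = -137 - 31*(-2 - 2*0 + 2*0*(-8)) = -137 - 31*(-2 + 0 + 0) = -137 - 31*(-2) = -137 + 62 = -75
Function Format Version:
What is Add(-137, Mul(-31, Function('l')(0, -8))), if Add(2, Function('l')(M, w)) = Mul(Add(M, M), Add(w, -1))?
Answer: -75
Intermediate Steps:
Function('l')(M, w) = Add(-2, Mul(2, M, Add(-1, w))) (Function('l')(M, w) = Add(-2, Mul(Add(M, M), Add(w, -1))) = Add(-2, Mul(Mul(2, M), Add(-1, w))) = Add(-2, Mul(2, M, Add(-1, w))))
Add(-137, Mul(-31, Function('l')(0, -8))) = Add(-137, Mul(-31, Add(-2, Mul(-2, 0), Mul(2, 0, -8)))) = Add(-137, Mul(-31, Add(-2, 0, 0))) = Add(-137, Mul(-31, -2)) = Add(-137, 62) = -75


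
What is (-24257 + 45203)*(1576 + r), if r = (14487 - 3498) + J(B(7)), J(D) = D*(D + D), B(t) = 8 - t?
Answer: 263228382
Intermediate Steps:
J(D) = 2*D² (J(D) = D*(2*D) = 2*D²)
r = 10991 (r = (14487 - 3498) + 2*(8 - 1*7)² = 10989 + 2*(8 - 7)² = 10989 + 2*1² = 10989 + 2*1 = 10989 + 2 = 10991)
(-24257 + 45203)*(1576 + r) = (-24257 + 45203)*(1576 + 10991) = 20946*12567 = 263228382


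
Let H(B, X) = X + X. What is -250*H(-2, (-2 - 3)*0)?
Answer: 0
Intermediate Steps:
H(B, X) = 2*X
-250*H(-2, (-2 - 3)*0) = -500*(-2 - 3)*0 = -500*(-5*0) = -500*0 = -250*0 = 0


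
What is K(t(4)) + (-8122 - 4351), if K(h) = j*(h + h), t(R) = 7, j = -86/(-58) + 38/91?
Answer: -4692291/377 ≈ -12446.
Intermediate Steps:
j = 5015/2639 (j = -86*(-1/58) + 38*(1/91) = 43/29 + 38/91 = 5015/2639 ≈ 1.9003)
K(h) = 10030*h/2639 (K(h) = 5015*(h + h)/2639 = 5015*(2*h)/2639 = 10030*h/2639)
K(t(4)) + (-8122 - 4351) = (10030/2639)*7 + (-8122 - 4351) = 10030/377 - 12473 = -4692291/377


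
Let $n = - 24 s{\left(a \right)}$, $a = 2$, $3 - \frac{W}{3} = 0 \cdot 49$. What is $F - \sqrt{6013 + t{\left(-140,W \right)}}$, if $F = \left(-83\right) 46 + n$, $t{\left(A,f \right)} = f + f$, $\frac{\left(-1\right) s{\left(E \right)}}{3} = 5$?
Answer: $-3458 - \sqrt{6031} \approx -3535.7$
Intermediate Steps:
$W = 9$ ($W = 9 - 3 \cdot 0 \cdot 49 = 9 - 0 = 9 + 0 = 9$)
$s{\left(E \right)} = -15$ ($s{\left(E \right)} = \left(-3\right) 5 = -15$)
$n = 360$ ($n = \left(-24\right) \left(-15\right) = 360$)
$t{\left(A,f \right)} = 2 f$
$F = -3458$ ($F = \left(-83\right) 46 + 360 = -3818 + 360 = -3458$)
$F - \sqrt{6013 + t{\left(-140,W \right)}} = -3458 - \sqrt{6013 + 2 \cdot 9} = -3458 - \sqrt{6013 + 18} = -3458 - \sqrt{6031}$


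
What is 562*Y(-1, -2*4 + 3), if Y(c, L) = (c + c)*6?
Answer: -6744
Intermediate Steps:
Y(c, L) = 12*c (Y(c, L) = (2*c)*6 = 12*c)
562*Y(-1, -2*4 + 3) = 562*(12*(-1)) = 562*(-12) = -6744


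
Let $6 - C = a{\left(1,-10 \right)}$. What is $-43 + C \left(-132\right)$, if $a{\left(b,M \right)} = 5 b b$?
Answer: $-175$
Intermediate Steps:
$a{\left(b,M \right)} = 5 b^{2}$
$C = 1$ ($C = 6 - 5 \cdot 1^{2} = 6 - 5 \cdot 1 = 6 - 5 = 1$)
$-43 + C \left(-132\right) = -43 + 1 \left(-132\right) = -43 - 132 = -175$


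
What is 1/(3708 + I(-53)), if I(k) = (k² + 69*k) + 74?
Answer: 1/2934 ≈ 0.00034083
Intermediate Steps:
I(k) = 74 + k² + 69*k
1/(3708 + I(-53)) = 1/(3708 + (74 + (-53)² + 69*(-53))) = 1/(3708 + (74 + 2809 - 3657)) = 1/(3708 - 774) = 1/2934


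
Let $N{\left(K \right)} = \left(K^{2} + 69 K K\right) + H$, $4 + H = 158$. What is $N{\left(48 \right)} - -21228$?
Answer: $182662$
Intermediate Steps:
$H = 154$ ($H = -4 + 158 = 154$)
$N{\left(K \right)} = 154 + 70 K^{2}$ ($N{\left(K \right)} = \left(K^{2} + 69 K K\right) + 154 = \left(K^{2} + 69 K^{2}\right) + 154 = 70 K^{2} + 154 = 154 + 70 K^{2}$)
$N{\left(48 \right)} - -21228 = \left(154 + 70 \cdot 48^{2}\right) - -21228 = \left(154 + 70 \cdot 2304\right) + 21228 = \left(154 + 161280\right) + 21228 = 161434 + 21228 = 182662$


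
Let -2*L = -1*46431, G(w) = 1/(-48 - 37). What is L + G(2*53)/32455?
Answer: 128088038923/5517350 ≈ 23216.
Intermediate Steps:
G(w) = -1/85 (G(w) = 1/(-85) = -1/85)
L = 46431/2 (L = -(-1)*46431/2 = -½*(-46431) = 46431/2 ≈ 23216.)
L + G(2*53)/32455 = 46431/2 - 1/85/32455 = 46431/2 - 1/85*1/32455 = 46431/2 - 1/2758675 = 128088038923/5517350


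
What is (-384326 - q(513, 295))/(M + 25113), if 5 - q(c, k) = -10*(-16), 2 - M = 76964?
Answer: 128057/17283 ≈ 7.4094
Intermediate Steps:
M = -76962 (M = 2 - 1*76964 = 2 - 76964 = -76962)
q(c, k) = -155 (q(c, k) = 5 - (-10)*(-16) = 5 - 1*160 = 5 - 160 = -155)
(-384326 - q(513, 295))/(M + 25113) = (-384326 - 1*(-155))/(-76962 + 25113) = (-384326 + 155)/(-51849) = -384171*(-1/51849) = 128057/17283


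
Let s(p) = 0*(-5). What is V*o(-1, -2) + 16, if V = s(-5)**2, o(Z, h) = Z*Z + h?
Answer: 16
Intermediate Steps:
s(p) = 0
o(Z, h) = h + Z**2 (o(Z, h) = Z**2 + h = h + Z**2)
V = 0 (V = 0**2 = 0)
V*o(-1, -2) + 16 = 0*(-2 + (-1)**2) + 16 = 0*(-2 + 1) + 16 = 0*(-1) + 16 = 0 + 16 = 16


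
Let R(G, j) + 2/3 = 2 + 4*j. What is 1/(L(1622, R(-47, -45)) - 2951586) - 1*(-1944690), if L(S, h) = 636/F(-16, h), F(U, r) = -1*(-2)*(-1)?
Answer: 5740538189759/2951904 ≈ 1.9447e+6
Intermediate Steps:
R(G, j) = 4/3 + 4*j (R(G, j) = -2/3 + (2 + 4*j) = 4/3 + 4*j)
F(U, r) = -2 (F(U, r) = 2*(-1) = -2)
L(S, h) = -318 (L(S, h) = 636/(-2) = 636*(-1/2) = -318)
1/(L(1622, R(-47, -45)) - 2951586) - 1*(-1944690) = 1/(-318 - 2951586) - 1*(-1944690) = 1/(-2951904) + 1944690 = -1/2951904 + 1944690 = 5740538189759/2951904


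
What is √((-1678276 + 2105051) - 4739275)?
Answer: 250*I*√69 ≈ 2076.7*I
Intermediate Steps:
√((-1678276 + 2105051) - 4739275) = √(426775 - 4739275) = √(-4312500) = 250*I*√69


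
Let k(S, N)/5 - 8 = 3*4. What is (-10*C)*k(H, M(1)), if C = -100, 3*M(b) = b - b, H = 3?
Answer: 100000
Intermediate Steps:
M(b) = 0 (M(b) = (b - b)/3 = (⅓)*0 = 0)
k(S, N) = 100 (k(S, N) = 40 + 5*(3*4) = 40 + 5*12 = 40 + 60 = 100)
(-10*C)*k(H, M(1)) = -10*(-100)*100 = 1000*100 = 100000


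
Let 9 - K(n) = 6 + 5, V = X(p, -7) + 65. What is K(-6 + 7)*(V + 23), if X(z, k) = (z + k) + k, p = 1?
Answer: -150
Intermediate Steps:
X(z, k) = z + 2*k (X(z, k) = (k + z) + k = z + 2*k)
V = 52 (V = (1 + 2*(-7)) + 65 = (1 - 14) + 65 = -13 + 65 = 52)
K(n) = -2 (K(n) = 9 - (6 + 5) = 9 - 1*11 = 9 - 11 = -2)
K(-6 + 7)*(V + 23) = -2*(52 + 23) = -2*75 = -150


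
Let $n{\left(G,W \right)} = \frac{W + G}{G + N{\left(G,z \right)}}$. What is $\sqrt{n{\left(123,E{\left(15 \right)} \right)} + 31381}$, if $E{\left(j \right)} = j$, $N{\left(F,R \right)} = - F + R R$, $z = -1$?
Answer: $\sqrt{31519} \approx 177.54$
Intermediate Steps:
$N{\left(F,R \right)} = R^{2} - F$ ($N{\left(F,R \right)} = - F + R^{2} = R^{2} - F$)
$n{\left(G,W \right)} = G + W$ ($n{\left(G,W \right)} = \frac{W + G}{G - \left(-1 + G\right)} = \frac{G + W}{G - \left(-1 + G\right)} = \frac{G + W}{1} = \left(G + W\right) 1 = G + W$)
$\sqrt{n{\left(123,E{\left(15 \right)} \right)} + 31381} = \sqrt{\left(123 + 15\right) + 31381} = \sqrt{138 + 31381} = \sqrt{31519}$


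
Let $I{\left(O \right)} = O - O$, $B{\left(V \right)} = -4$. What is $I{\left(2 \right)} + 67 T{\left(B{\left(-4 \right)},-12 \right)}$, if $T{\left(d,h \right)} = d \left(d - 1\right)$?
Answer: $1340$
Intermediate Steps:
$I{\left(O \right)} = 0$
$T{\left(d,h \right)} = d \left(-1 + d\right)$
$I{\left(2 \right)} + 67 T{\left(B{\left(-4 \right)},-12 \right)} = 0 + 67 \left(- 4 \left(-1 - 4\right)\right) = 0 + 67 \left(\left(-4\right) \left(-5\right)\right) = 0 + 67 \cdot 20 = 0 + 1340 = 1340$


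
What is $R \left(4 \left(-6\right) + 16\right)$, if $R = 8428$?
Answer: $-67424$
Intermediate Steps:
$R \left(4 \left(-6\right) + 16\right) = 8428 \left(4 \left(-6\right) + 16\right) = 8428 \left(-24 + 16\right) = 8428 \left(-8\right) = -67424$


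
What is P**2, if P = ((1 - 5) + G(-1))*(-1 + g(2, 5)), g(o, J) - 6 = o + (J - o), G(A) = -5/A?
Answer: 100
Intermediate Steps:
g(o, J) = 6 + J (g(o, J) = 6 + (o + (J - o)) = 6 + J)
P = 10 (P = ((1 - 5) - 5/(-1))*(-1 + (6 + 5)) = (-4 - 5*(-1))*(-1 + 11) = (-4 + 5)*10 = 1*10 = 10)
P**2 = 10**2 = 100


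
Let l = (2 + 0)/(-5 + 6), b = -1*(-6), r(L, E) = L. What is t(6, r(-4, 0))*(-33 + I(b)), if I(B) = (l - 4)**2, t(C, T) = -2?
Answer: 58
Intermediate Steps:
b = 6
l = 2 (l = 2/1 = 2*1 = 2)
I(B) = 4 (I(B) = (2 - 4)**2 = (-2)**2 = 4)
t(6, r(-4, 0))*(-33 + I(b)) = -2*(-33 + 4) = -2*(-29) = 58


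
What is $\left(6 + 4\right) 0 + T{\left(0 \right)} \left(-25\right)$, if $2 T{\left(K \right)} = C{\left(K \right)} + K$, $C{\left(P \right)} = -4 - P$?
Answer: $50$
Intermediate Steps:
$T{\left(K \right)} = -2$ ($T{\left(K \right)} = \frac{\left(-4 - K\right) + K}{2} = \frac{1}{2} \left(-4\right) = -2$)
$\left(6 + 4\right) 0 + T{\left(0 \right)} \left(-25\right) = \left(6 + 4\right) 0 - -50 = 10 \cdot 0 + 50 = 0 + 50 = 50$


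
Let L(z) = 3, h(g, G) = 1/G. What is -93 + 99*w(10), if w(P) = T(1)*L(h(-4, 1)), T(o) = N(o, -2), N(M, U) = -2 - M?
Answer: -984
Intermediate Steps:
T(o) = -2 - o
w(P) = -9 (w(P) = (-2 - 1*1)*3 = (-2 - 1)*3 = -3*3 = -9)
-93 + 99*w(10) = -93 + 99*(-9) = -93 - 891 = -984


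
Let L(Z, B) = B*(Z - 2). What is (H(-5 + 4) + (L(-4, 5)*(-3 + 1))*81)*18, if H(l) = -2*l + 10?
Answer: 87696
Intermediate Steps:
L(Z, B) = B*(-2 + Z)
H(l) = 10 - 2*l
(H(-5 + 4) + (L(-4, 5)*(-3 + 1))*81)*18 = ((10 - 2*(-5 + 4)) + ((5*(-2 - 4))*(-3 + 1))*81)*18 = ((10 - 2*(-1)) + ((5*(-6))*(-2))*81)*18 = ((10 + 2) - 30*(-2)*81)*18 = (12 + 60*81)*18 = (12 + 4860)*18 = 4872*18 = 87696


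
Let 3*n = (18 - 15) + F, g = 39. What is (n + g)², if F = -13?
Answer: 11449/9 ≈ 1272.1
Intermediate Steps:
n = -10/3 (n = ((18 - 15) - 13)/3 = (3 - 13)/3 = (⅓)*(-10) = -10/3 ≈ -3.3333)
(n + g)² = (-10/3 + 39)² = (107/3)² = 11449/9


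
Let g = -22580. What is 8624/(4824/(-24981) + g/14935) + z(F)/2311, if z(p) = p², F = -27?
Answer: -123921141029831/24501122627 ≈ -5057.8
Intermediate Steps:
8624/(4824/(-24981) + g/14935) + z(F)/2311 = 8624/(4824/(-24981) - 22580/14935) + (-27)²/2311 = 8624/(4824*(-1/24981) - 22580*1/14935) + 729*(1/2311) = 8624/(-1608/8327 - 4516/2987) + 729/2311 = 8624/(-42407828/24872749) + 729/2311 = 8624*(-24872749/42407828) + 729/2311 = -53625646844/10601957 + 729/2311 = -123921141029831/24501122627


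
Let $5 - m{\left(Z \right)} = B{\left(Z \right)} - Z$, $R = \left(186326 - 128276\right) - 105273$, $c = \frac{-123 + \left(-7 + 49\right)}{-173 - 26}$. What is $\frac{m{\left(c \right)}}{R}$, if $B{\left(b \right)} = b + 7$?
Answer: $\frac{2}{47223} \approx 4.2352 \cdot 10^{-5}$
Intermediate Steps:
$B{\left(b \right)} = 7 + b$
$c = \frac{81}{199}$ ($c = \frac{-123 + 42}{-199} = \left(-81\right) \left(- \frac{1}{199}\right) = \frac{81}{199} \approx 0.40704$)
$R = -47223$ ($R = 58050 - 105273 = -47223$)
$m{\left(Z \right)} = -2$ ($m{\left(Z \right)} = 5 - \left(\left(7 + Z\right) - Z\right) = 5 - 7 = -2$)
$\frac{m{\left(c \right)}}{R} = - \frac{2}{-47223} = \left(-2\right) \left(- \frac{1}{47223}\right) = \frac{2}{47223}$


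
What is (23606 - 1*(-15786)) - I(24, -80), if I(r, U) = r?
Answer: 39368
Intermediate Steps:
(23606 - 1*(-15786)) - I(24, -80) = (23606 - 1*(-15786)) - 1*24 = (23606 + 15786) - 24 = 39392 - 24 = 39368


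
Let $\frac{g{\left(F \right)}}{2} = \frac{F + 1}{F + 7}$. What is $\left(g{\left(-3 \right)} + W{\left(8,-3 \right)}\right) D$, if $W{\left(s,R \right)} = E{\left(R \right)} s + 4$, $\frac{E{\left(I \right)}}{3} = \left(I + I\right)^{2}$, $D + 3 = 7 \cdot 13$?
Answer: $76296$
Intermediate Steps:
$D = 88$ ($D = -3 + 7 \cdot 13 = -3 + 91 = 88$)
$g{\left(F \right)} = \frac{2 \left(1 + F\right)}{7 + F}$ ($g{\left(F \right)} = 2 \frac{F + 1}{F + 7} = 2 \frac{1 + F}{7 + F} = \frac{2 \left(1 + F\right)}{7 + F}$)
$E{\left(I \right)} = 12 I^{2}$ ($E{\left(I \right)} = 3 \left(I + I\right)^{2} = 3 \left(2 I\right)^{2} = 3 \cdot 4 I^{2} = 12 I^{2}$)
$W{\left(s,R \right)} = 4 + 12 s R^{2}$ ($W{\left(s,R \right)} = 12 R^{2} s + 4 = 12 s R^{2} + 4 = 4 + 12 s R^{2}$)
$\left(g{\left(-3 \right)} + W{\left(8,-3 \right)}\right) D = \left(\frac{2 \left(1 - 3\right)}{7 - 3} + \left(4 + 12 \cdot 8 \left(-3\right)^{2}\right)\right) 88 = \left(2 \cdot \frac{1}{4} \left(-2\right) + \left(4 + 12 \cdot 8 \cdot 9\right)\right) 88 = \left(2 \cdot \frac{1}{4} \left(-2\right) + \left(4 + 864\right)\right) 88 = \left(-1 + 868\right) 88 = 867 \cdot 88 = 76296$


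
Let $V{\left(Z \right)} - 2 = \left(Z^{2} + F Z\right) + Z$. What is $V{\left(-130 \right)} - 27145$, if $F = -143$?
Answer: $8217$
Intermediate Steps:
$V{\left(Z \right)} = 2 + Z^{2} - 142 Z$ ($V{\left(Z \right)} = 2 + \left(\left(Z^{2} - 143 Z\right) + Z\right) = 2 + \left(Z^{2} - 142 Z\right) = 2 + Z^{2} - 142 Z$)
$V{\left(-130 \right)} - 27145 = \left(2 + \left(-130\right)^{2} - -18460\right) - 27145 = \left(2 + 16900 + 18460\right) - 27145 = 35362 - 27145 = 8217$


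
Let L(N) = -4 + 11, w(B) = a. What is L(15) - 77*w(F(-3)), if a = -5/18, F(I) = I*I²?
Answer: 511/18 ≈ 28.389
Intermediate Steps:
F(I) = I³
a = -5/18 (a = -5*1/18 = -5/18 ≈ -0.27778)
w(B) = -5/18
L(N) = 7
L(15) - 77*w(F(-3)) = 7 - 77*(-5/18) = 7 + 385/18 = 511/18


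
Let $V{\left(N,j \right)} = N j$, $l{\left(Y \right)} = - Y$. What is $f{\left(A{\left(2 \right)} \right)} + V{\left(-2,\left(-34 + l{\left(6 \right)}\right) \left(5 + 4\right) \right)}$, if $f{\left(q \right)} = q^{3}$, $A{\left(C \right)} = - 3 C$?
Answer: $504$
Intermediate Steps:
$f{\left(A{\left(2 \right)} \right)} + V{\left(-2,\left(-34 + l{\left(6 \right)}\right) \left(5 + 4\right) \right)} = \left(\left(-3\right) 2\right)^{3} - 2 \left(-34 - 6\right) \left(5 + 4\right) = \left(-6\right)^{3} - 2 \left(-34 - 6\right) 9 = -216 - 2 \left(\left(-40\right) 9\right) = -216 - -720 = -216 + 720 = 504$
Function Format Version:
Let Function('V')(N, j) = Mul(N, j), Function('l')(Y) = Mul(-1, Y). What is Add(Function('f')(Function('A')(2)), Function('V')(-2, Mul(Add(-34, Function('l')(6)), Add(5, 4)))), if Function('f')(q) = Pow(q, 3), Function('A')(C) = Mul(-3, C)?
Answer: 504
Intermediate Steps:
Add(Function('f')(Function('A')(2)), Function('V')(-2, Mul(Add(-34, Function('l')(6)), Add(5, 4)))) = Add(Pow(Mul(-3, 2), 3), Mul(-2, Mul(Add(-34, Mul(-1, 6)), Add(5, 4)))) = Add(Pow(-6, 3), Mul(-2, Mul(Add(-34, -6), 9))) = Add(-216, Mul(-2, Mul(-40, 9))) = Add(-216, Mul(-2, -360)) = Add(-216, 720) = 504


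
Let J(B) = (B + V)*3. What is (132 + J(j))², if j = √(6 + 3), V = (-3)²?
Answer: 28224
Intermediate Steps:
V = 9
j = 3 (j = √9 = 3)
J(B) = 27 + 3*B (J(B) = (B + 9)*3 = (9 + B)*3 = 27 + 3*B)
(132 + J(j))² = (132 + (27 + 3*3))² = (132 + (27 + 9))² = (132 + 36)² = 168² = 28224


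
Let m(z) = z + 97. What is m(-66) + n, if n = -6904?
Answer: -6873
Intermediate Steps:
m(z) = 97 + z
m(-66) + n = (97 - 66) - 6904 = 31 - 6904 = -6873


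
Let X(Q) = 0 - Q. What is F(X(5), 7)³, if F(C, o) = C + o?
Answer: 8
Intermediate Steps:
X(Q) = -Q
F(X(5), 7)³ = (-1*5 + 7)³ = (-5 + 7)³ = 2³ = 8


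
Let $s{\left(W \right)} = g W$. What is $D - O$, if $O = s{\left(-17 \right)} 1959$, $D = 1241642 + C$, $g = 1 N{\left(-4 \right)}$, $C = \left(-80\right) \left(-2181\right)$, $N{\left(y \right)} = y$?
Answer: $1282910$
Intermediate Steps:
$C = 174480$
$g = -4$ ($g = 1 \left(-4\right) = -4$)
$s{\left(W \right)} = - 4 W$
$D = 1416122$ ($D = 1241642 + 174480 = 1416122$)
$O = 133212$ ($O = \left(-4\right) \left(-17\right) 1959 = 68 \cdot 1959 = 133212$)
$D - O = 1416122 - 133212 = 1282910$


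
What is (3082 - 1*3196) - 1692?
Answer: -1806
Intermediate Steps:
(3082 - 1*3196) - 1692 = (3082 - 3196) - 1692 = -114 - 1692 = -1806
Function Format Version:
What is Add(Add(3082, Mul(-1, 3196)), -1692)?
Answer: -1806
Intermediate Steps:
Add(Add(3082, Mul(-1, 3196)), -1692) = Add(Add(3082, -3196), -1692) = Add(-114, -1692) = -1806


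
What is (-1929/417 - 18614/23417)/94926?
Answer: -17644477/308980617738 ≈ -5.7105e-5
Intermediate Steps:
(-1929/417 - 18614/23417)/94926 = (-1929*1/417 - 18614*1/23417)*(1/94926) = (-643/139 - 18614/23417)*(1/94926) = -17644477/3254963*1/94926 = -17644477/308980617738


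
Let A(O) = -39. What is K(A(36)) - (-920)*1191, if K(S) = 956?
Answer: 1096676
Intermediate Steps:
K(A(36)) - (-920)*1191 = 956 - (-920)*1191 = 956 - 1*(-1095720) = 956 + 1095720 = 1096676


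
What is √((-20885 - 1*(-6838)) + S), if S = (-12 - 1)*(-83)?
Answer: 2*I*√3242 ≈ 113.88*I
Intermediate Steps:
S = 1079 (S = -13*(-83) = 1079)
√((-20885 - 1*(-6838)) + S) = √((-20885 - 1*(-6838)) + 1079) = √((-20885 + 6838) + 1079) = √(-14047 + 1079) = √(-12968) = 2*I*√3242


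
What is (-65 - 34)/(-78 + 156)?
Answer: -33/26 ≈ -1.2692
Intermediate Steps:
(-65 - 34)/(-78 + 156) = -99/78 = (1/78)*(-99) = -33/26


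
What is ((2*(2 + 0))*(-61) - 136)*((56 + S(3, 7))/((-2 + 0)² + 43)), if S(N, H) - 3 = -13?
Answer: -17480/47 ≈ -371.92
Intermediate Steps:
S(N, H) = -10 (S(N, H) = 3 - 13 = -10)
((2*(2 + 0))*(-61) - 136)*((56 + S(3, 7))/((-2 + 0)² + 43)) = ((2*(2 + 0))*(-61) - 136)*((56 - 10)/((-2 + 0)² + 43)) = ((2*2)*(-61) - 136)*(46/((-2)² + 43)) = (4*(-61) - 136)*(46/(4 + 43)) = (-244 - 136)*(46/47) = -17480/47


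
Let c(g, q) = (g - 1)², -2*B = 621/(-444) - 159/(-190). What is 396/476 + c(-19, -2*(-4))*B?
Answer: 9469407/83657 ≈ 113.19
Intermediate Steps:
B = 7899/28120 (B = -(621/(-444) - 159/(-190))/2 = -(621*(-1/444) - 159*(-1/190))/2 = -(-207/148 + 159/190)/2 = -½*(-7899/14060) = 7899/28120 ≈ 0.28090)
c(g, q) = (-1 + g)²
396/476 + c(-19, -2*(-4))*B = 396/476 + (-1 - 19)²*(7899/28120) = 396*(1/476) + (-20)²*(7899/28120) = 99/119 + 400*(7899/28120) = 99/119 + 78990/703 = 9469407/83657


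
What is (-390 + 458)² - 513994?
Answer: -509370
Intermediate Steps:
(-390 + 458)² - 513994 = 68² - 513994 = 4624 - 513994 = -509370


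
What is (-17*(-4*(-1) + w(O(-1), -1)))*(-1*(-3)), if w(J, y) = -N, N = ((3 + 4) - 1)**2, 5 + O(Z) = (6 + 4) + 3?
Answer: 1632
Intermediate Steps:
O(Z) = 8 (O(Z) = -5 + ((6 + 4) + 3) = -5 + (10 + 3) = -5 + 13 = 8)
N = 36 (N = (7 - 1)**2 = 6**2 = 36)
w(J, y) = -36 (w(J, y) = -1*36 = -36)
(-17*(-4*(-1) + w(O(-1), -1)))*(-1*(-3)) = (-17*(-4*(-1) - 36))*(-1*(-3)) = -17*(4 - 36)*3 = -17*(-32)*3 = 544*3 = 1632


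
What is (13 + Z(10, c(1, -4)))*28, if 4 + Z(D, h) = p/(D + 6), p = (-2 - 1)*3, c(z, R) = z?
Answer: 945/4 ≈ 236.25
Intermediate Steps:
p = -9 (p = -3*3 = -9)
Z(D, h) = -4 - 9/(6 + D) (Z(D, h) = -4 - 9/(D + 6) = -4 - 9/(6 + D))
(13 + Z(10, c(1, -4)))*28 = (13 + (-33 - 4*10)/(6 + 10))*28 = (13 + (-33 - 40)/16)*28 = (13 + (1/16)*(-73))*28 = (13 - 73/16)*28 = (135/16)*28 = 945/4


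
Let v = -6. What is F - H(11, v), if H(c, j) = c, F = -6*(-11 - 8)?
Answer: 103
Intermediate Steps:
F = 114 (F = -6*(-19) = 114)
F - H(11, v) = 114 - 1*11 = 114 - 11 = 103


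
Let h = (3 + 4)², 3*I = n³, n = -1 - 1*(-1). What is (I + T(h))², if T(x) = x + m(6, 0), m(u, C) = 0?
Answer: 2401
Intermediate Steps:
n = 0 (n = -1 + 1 = 0)
I = 0 (I = (⅓)*0³ = (⅓)*0 = 0)
h = 49 (h = 7² = 49)
T(x) = x (T(x) = x + 0 = x)
(I + T(h))² = (0 + 49)² = 49² = 2401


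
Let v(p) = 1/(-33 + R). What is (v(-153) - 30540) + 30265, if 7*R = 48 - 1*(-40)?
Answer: -39332/143 ≈ -275.05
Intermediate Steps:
R = 88/7 (R = (48 - 1*(-40))/7 = (48 + 40)/7 = (⅐)*88 = 88/7 ≈ 12.571)
v(p) = -7/143 (v(p) = 1/(-33 + 88/7) = 1/(-143/7) = -7/143)
(v(-153) - 30540) + 30265 = (-7/143 - 30540) + 30265 = -4367227/143 + 30265 = -39332/143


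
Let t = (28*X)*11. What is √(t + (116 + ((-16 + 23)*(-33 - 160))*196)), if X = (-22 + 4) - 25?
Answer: 2*I*√69481 ≈ 527.18*I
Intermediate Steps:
X = -43 (X = -18 - 25 = -43)
t = -13244 (t = (28*(-43))*11 = -1204*11 = -13244)
√(t + (116 + ((-16 + 23)*(-33 - 160))*196)) = √(-13244 + (116 + ((-16 + 23)*(-33 - 160))*196)) = √(-13244 + (116 + (7*(-193))*196)) = √(-13244 + (116 - 1351*196)) = √(-13244 + (116 - 264796)) = √(-13244 - 264680) = √(-277924) = 2*I*√69481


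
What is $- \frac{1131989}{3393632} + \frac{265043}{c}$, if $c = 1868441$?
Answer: $- \frac{1215596252973}{6340801167712} \approx -0.19171$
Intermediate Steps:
$- \frac{1131989}{3393632} + \frac{265043}{c} = - \frac{1131989}{3393632} + \frac{265043}{1868441} = - \frac{1215596252973}{6340801167712}$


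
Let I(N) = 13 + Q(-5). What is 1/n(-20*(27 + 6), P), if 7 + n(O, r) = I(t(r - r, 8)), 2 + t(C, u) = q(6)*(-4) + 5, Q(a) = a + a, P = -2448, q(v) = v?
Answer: -1/4 ≈ -0.25000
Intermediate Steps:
Q(a) = 2*a
t(C, u) = -21 (t(C, u) = -2 + (6*(-4) + 5) = -2 + (-24 + 5) = -2 - 19 = -21)
I(N) = 3 (I(N) = 13 + 2*(-5) = 13 - 10 = 3)
n(O, r) = -4 (n(O, r) = -7 + 3 = -4)
1/n(-20*(27 + 6), P) = 1/(-4) = -1/4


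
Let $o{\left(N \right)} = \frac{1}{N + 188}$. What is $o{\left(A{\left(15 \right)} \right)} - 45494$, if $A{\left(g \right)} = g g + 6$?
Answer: $- \frac{19061985}{419} \approx -45494.0$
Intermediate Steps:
$A{\left(g \right)} = 6 + g^{2}$ ($A{\left(g \right)} = g^{2} + 6 = 6 + g^{2}$)
$o{\left(N \right)} = \frac{1}{188 + N}$
$o{\left(A{\left(15 \right)} \right)} - 45494 = \frac{1}{188 + \left(6 + 15^{2}\right)} - 45494 = \frac{1}{188 + \left(6 + 225\right)} - 45494 = \frac{1}{188 + 231} - 45494 = \frac{1}{419} - 45494 = - \frac{19061985}{419}$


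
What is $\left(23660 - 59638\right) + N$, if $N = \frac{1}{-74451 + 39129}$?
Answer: $- \frac{1270814917}{35322} \approx -35978.0$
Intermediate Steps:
$N = - \frac{1}{35322}$ ($N = \frac{1}{-35322} = - \frac{1}{35322} \approx -2.8311 \cdot 10^{-5}$)
$\left(23660 - 59638\right) + N = \left(23660 - 59638\right) - \frac{1}{35322} = -35978 - \frac{1}{35322} = - \frac{1270814917}{35322}$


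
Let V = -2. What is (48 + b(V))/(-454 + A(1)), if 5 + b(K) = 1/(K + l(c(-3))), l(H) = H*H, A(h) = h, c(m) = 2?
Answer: -29/302 ≈ -0.096027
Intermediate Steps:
l(H) = H²
b(K) = -5 + 1/(4 + K) (b(K) = -5 + 1/(K + 2²) = -5 + 1/(K + 4) = -5 + 1/(4 + K))
(48 + b(V))/(-454 + A(1)) = (48 + (-19 - 5*(-2))/(4 - 2))/(-454 + 1) = (48 + (-19 + 10)/2)/(-453) = (48 + (½)*(-9))*(-1/453) = (48 - 9/2)*(-1/453) = (87/2)*(-1/453) = -29/302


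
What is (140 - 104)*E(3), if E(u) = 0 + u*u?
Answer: 324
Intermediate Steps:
E(u) = u² (E(u) = 0 + u² = u²)
(140 - 104)*E(3) = (140 - 104)*3² = 36*9 = 324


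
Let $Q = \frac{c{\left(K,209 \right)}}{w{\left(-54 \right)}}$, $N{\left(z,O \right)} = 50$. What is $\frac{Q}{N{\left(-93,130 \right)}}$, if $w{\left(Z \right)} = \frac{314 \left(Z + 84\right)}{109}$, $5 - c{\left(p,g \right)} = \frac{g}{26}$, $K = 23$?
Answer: $- \frac{8611}{12246000} \approx -0.00070317$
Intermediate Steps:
$c{\left(p,g \right)} = 5 - \frac{g}{26}$
$w{\left(Z \right)} = \frac{26376}{109} + \frac{314 Z}{109}$ ($w{\left(Z \right)} = 314 \left(84 + Z\right) \frac{1}{109} = \left(26376 + 314 Z\right) \frac{1}{109} = \frac{26376}{109} + \frac{314 Z}{109}$)
$Q = - \frac{8611}{244920}$ ($Q = \frac{5 - \frac{209}{26}}{\frac{26376}{109} + \frac{314}{109} \left(-54\right)} = \frac{5 - \frac{209}{26}}{\frac{26376}{109} - \frac{16956}{109}} = - \frac{79}{26 \cdot \frac{9420}{109}} = \left(- \frac{79}{26}\right) \frac{109}{9420} = - \frac{8611}{244920} \approx -0.035158$)
$\frac{Q}{N{\left(-93,130 \right)}} = - \frac{8611}{244920 \cdot 50} = \left(- \frac{8611}{244920}\right) \frac{1}{50} = - \frac{8611}{12246000}$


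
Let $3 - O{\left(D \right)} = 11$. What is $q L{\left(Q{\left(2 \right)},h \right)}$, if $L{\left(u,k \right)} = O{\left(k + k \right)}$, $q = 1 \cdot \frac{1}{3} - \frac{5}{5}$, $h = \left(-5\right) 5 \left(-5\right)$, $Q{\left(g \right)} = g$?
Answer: $\frac{16}{3} \approx 5.3333$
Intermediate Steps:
$O{\left(D \right)} = -8$ ($O{\left(D \right)} = 3 - 11 = -8$)
$h = 125$ ($h = \left(-25\right) \left(-5\right) = 125$)
$q = - \frac{2}{3}$ ($q = 1 \cdot \frac{1}{3} - 1 = \frac{1}{3} - 1 = - \frac{2}{3} \approx -0.66667$)
$L{\left(u,k \right)} = -8$
$q L{\left(Q{\left(2 \right)},h \right)} = \left(- \frac{2}{3}\right) \left(-8\right) = \frac{16}{3}$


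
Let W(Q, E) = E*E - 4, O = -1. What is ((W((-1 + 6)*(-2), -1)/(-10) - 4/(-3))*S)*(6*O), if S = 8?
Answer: -392/5 ≈ -78.400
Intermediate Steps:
W(Q, E) = -4 + E**2 (W(Q, E) = E**2 - 4 = -4 + E**2)
((W((-1 + 6)*(-2), -1)/(-10) - 4/(-3))*S)*(6*O) = (((-4 + (-1)**2)/(-10) - 4/(-3))*8)*(6*(-1)) = (((-4 + 1)*(-1/10) - 4*(-1/3))*8)*(-6) = ((-3*(-1/10) + 4/3)*8)*(-6) = ((3/10 + 4/3)*8)*(-6) = ((49/30)*8)*(-6) = (196/15)*(-6) = -392/5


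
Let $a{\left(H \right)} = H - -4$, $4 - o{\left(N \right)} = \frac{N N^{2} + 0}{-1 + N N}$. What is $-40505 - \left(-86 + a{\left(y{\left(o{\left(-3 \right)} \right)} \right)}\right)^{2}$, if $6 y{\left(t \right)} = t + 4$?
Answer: $- \frac{108107545}{2304} \approx -46922.0$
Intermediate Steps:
$o{\left(N \right)} = 4 - \frac{N^{3}}{-1 + N^{2}}$ ($o{\left(N \right)} = 4 - \frac{N N^{2} + 0}{-1 + N N} = 4 - \frac{N^{3} + 0}{-1 + N^{2}} = 4 - \frac{N^{3}}{-1 + N^{2}}$)
$y{\left(t \right)} = \frac{2}{3} + \frac{t}{6}$ ($y{\left(t \right)} = \frac{t + 4}{6} = \frac{4 + t}{6} = \frac{2}{3} + \frac{t}{6}$)
$a{\left(H \right)} = 4 + H$ ($a{\left(H \right)} = H + 4 = 4 + H$)
$-40505 - \left(-86 + a{\left(y{\left(o{\left(-3 \right)} \right)} \right)}\right)^{2} = -40505 - \left(-86 + \left(4 + \left(\frac{2}{3} + \frac{\frac{1}{-1 + \left(-3\right)^{2}} \left(-4 - \left(-3\right)^{3} + 4 \left(-3\right)^{2}\right)}{6}\right)\right)\right)^{2} = -40505 - \left(-86 + \left(4 + \left(\frac{2}{3} + \frac{\frac{1}{-1 + 9} \left(-4 - -27 + 4 \cdot 9\right)}{6}\right)\right)\right)^{2} = -40505 - \left(-86 + \left(4 + \left(\frac{2}{3} + \frac{\frac{1}{8} \left(-4 + 27 + 36\right)}{6}\right)\right)\right)^{2} = -40505 - \left(-86 + \left(4 + \left(\frac{2}{3} + \frac{\frac{1}{8} \cdot 59}{6}\right)\right)\right)^{2} = -40505 - \left(-86 + \left(4 + \left(\frac{2}{3} + \frac{1}{6} \cdot \frac{59}{8}\right)\right)\right)^{2} = -40505 - \left(-86 + \left(4 + \left(\frac{2}{3} + \frac{59}{48}\right)\right)\right)^{2} = -40505 - \left(-86 + \left(4 + \frac{91}{48}\right)\right)^{2} = -40505 - \left(-86 + \frac{283}{48}\right)^{2} = -40505 - \left(- \frac{3845}{48}\right)^{2} = -40505 - \frac{14784025}{2304} = - \frac{108107545}{2304}$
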